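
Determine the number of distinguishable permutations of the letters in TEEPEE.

The 6 letters of TEEPEE have repeats: E appearing 4 times.
Dividing 6! = 720 by 4! = 24 for the repeated letters gives 30.

30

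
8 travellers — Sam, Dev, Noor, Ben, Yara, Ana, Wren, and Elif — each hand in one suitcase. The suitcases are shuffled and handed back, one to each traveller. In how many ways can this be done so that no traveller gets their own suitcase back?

14833

This is the derangement count D_8: permutations of 8 items with no fixed point.
By inclusion–exclusion this is Σ_{j=0}^{8} (−1)^j C(8,j)·(8−j)!.
Computing: 40320 − 40320 + 20160 − 6720 + 1680 − 336 + 56 − 8 + 1 = 14833.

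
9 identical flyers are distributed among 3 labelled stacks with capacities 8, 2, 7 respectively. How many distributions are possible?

23

By stars and bars, unrestricted non-negative solutions to x_1+…+x_3 = 9 number C(9+2,2) = 55.
Subtract solutions that violate a single cap (substitute x_i' = x_i − (cap_i+1)): x_1 ≥ 9 gives C(2,2) = 1; x_2 ≥ 3 gives C(8,2) = 28; x_3 ≥ 8 gives C(3,2) = 3. Together 32.
No two caps can be exceeded simultaneously, so the pair terms are all 0.
By inclusion–exclusion the count is 55 − 32 + 0 = 23.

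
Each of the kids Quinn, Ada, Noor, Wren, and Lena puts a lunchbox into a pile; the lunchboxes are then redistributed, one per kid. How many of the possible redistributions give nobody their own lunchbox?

Count assignments avoiding every fixed point. For any j of the 5 kids fixed to their own lunchbox, the other 5−j can be arranged in (5−j)! ways.
By inclusion–exclusion this is Σ_{j=0}^{5} (−1)^j C(5,j)·(5−j)!.
Computing: 120 − 120 + 60 − 20 + 5 − 1 = 44.

44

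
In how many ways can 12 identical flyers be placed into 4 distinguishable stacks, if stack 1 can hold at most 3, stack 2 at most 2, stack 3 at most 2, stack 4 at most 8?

18

Ignoring the caps, the number of non-negative solutions to x_1+…+x_4 = 12 is C(15,3) = 455.
Subtract solutions that violate a single cap (substitute x_i' = x_i − (cap_i+1)): x_1 ≥ 4 gives C(11,3) = 165; x_2 ≥ 3 gives C(12,3) = 220; x_3 ≥ 3 gives C(12,3) = 220; x_4 ≥ 9 gives C(6,3) = 20. Together 625.
Add back pairs where two caps are both exceeded: 56 + 56 + 0 + 84 + 1 + 1 = 198.
Subtract triples: 10 + 0 + 0 + 0 = 10.
By inclusion–exclusion the count is 455 − 625 + 198 − 10 = 18.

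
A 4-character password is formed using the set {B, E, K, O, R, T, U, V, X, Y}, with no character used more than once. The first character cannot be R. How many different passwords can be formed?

4536

The first character has 10−1 = 9 choices (anything except R).
The remaining 3 characters are filled from the other 9 symbols without repetition: 9 × 8 × 7 = 504.
Total: 9 × 504 = 4536.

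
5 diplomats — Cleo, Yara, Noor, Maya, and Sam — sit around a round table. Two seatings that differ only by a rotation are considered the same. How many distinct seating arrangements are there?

24

Fix one person's seat to break rotational symmetry; the remaining 4 people can be arranged in (4)! = 24 ways.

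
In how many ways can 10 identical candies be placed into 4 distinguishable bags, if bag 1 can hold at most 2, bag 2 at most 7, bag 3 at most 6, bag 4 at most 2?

Without the upper bounds there are C(13,3) = 286 ways to split 10 among 4 bags.
Subtract solutions that violate a single cap (substitute x_i' = x_i − (cap_i+1)): x_1 ≥ 3 gives C(10,3) = 120; x_2 ≥ 8 gives C(5,3) = 10; x_3 ≥ 7 gives C(6,3) = 20; x_4 ≥ 3 gives C(10,3) = 120. Together 270.
Add back pairs where two caps are both exceeded: 0 + 1 + 35 + 0 + 0 + 1 = 37.
By inclusion–exclusion the count is 286 − 270 + 37 = 53.

53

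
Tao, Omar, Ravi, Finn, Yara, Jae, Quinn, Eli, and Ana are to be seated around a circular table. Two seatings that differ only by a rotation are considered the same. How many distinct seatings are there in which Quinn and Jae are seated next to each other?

Glue Quinn and Jae into a block (2 internal orders). Seating 8 units around a circle gives (7)! arrangements.
So 2 × (7)! = 2 × 5040 = 10080.

10080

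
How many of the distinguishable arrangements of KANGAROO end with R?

1260

With the last slot taken by R, it remains to arrange the other 7 letters (KANGAOO).
Those 7 letters have A appearing twice and O appearing twice, giving (7)!/(2!·2!) = 1260.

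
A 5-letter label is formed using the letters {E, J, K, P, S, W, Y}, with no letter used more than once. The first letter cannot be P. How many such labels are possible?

The first letter has 7−1 = 6 choices (anything except P).
The remaining 4 letters are filled from the other 6 symbols without repetition: 6 × 5 × 4 × 3 = 360.
Total: 6 × 360 = 2160.

2160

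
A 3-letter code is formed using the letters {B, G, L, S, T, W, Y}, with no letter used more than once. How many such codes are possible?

210

With no repetition, fill the 3 letters in order: 7 choices, then 6, down to 5.
7 × 6 × 5 = 210.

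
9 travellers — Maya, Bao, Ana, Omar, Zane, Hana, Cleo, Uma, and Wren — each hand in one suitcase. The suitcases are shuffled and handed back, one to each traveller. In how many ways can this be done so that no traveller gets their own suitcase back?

Count assignments avoiding every fixed point. For any j of the 9 travellers fixed to their own suitcase, the other 9−j can be arranged in (9−j)! ways.
By inclusion–exclusion this is Σ_{j=0}^{9} (−1)^j C(9,j)·(9−j)!.
Computing: 362880 − 362880 + 181440 − 60480 + 15120 − 3024 + 504 − 72 + 9 − 1 = 133496.

133496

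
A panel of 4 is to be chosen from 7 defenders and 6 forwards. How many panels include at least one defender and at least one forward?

665

With no constraint there are C(13,4) = 715 possible selections.
Selections missing a whole group: no defenders → C(6,4) = 15; no forwards → C(7,4) = 35.
Both groups omitted at once is impossible, so 715 − 50 = 665.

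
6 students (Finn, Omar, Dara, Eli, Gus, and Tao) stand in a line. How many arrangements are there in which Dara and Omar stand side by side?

Place the 4 others and the Dara-Omar pair as 5 objects in a line; the pair has 2 internal arrangements.
That gives 2 × 5! = 2 × 120 = 240.

240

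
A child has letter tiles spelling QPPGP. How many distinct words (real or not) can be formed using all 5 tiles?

20

QPPGP has 5 letters with P appearing 3 times.
Dividing 5! = 120 by 3! = 6 for the repeated letters gives 20.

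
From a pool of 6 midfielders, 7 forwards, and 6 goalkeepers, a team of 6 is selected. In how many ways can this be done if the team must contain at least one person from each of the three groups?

22785

With no constraint there are C(19,6) = 27132 possible selections.
Selections missing a whole group: no midfielders → C(13,6) = 1716; no forwards → C(12,6) = 924; no goalkeepers → C(13,6) = 1716.
Add back selections omitting two groups (i.e. drawn from a single group): C(6,6) + C(7,6) + C(6,6) = 9.
By inclusion–exclusion: 27132 − 4356 + 9 = 22785.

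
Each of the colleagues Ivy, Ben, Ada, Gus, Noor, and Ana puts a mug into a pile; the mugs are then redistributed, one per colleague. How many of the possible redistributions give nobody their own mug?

265

This is the derangement count D_6: permutations of 6 items with no fixed point.
By inclusion–exclusion this is Σ_{j=0}^{6} (−1)^j C(6,j)·(6−j)!.
Computing: 720 − 720 + 360 − 120 + 30 − 6 + 1 = 265.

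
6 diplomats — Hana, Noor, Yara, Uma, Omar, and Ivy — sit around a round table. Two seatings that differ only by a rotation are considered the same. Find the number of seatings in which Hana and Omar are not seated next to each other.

72

Without the restriction there are (5)! = 120 seatings.
Those with Hana next to Omar: fuse the pair into one unit and seat 5 units around a circle — 2·(4)! = 48.
Subtracting, 120 − 48 = 72.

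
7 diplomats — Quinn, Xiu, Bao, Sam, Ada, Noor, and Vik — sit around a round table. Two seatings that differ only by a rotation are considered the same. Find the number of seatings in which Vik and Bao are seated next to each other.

Glue Vik and Bao into a block (2 internal orders). Seating 6 units around a circle gives (5)! arrangements.
So 2 × (5)! = 2 × 120 = 240.

240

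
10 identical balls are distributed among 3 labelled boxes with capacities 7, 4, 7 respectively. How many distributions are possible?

Without the upper bounds there are C(12,2) = 66 ways to split 10 among 3 boxes.
Subtract solutions that violate a single cap (substitute x_i' = x_i − (cap_i+1)): x_1 ≥ 8 gives C(4,2) = 6; x_2 ≥ 5 gives C(7,2) = 21; x_3 ≥ 8 gives C(4,2) = 6. Together 33.
No two caps can be exceeded simultaneously, so the pair terms are all 0.
By inclusion–exclusion the count is 66 − 33 + 0 = 33.

33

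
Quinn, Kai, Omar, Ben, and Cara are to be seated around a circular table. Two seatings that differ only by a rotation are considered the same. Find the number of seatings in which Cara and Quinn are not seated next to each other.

12

Without the restriction there are (4)! = 24 seatings.
Seatings with Cara beside Quinn: treat them as a block with 2 internal orders, giving 2 × (3)! = 12.
Subtracting, 24 − 12 = 12.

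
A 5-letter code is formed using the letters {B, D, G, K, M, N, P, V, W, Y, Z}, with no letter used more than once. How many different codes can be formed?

55440

With no repetition, fill the 5 letters in order: 11 choices, then 10, down to 7.
That product is 11 × 10 × 9 × 8 × 7 = 55440.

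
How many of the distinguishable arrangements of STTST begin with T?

With the first slot taken by T, it remains to arrange the other 4 letters (STST).
Those 4 letters have S appearing twice and T appearing twice, giving (4)!/(2!·2!) = 6.

6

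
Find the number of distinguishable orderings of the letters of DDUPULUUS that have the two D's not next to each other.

5880

There are 9!/(4!·2!) = 7560 arrangements of DDUPULUUS in total.
Arrangements with the D's together: treat DD as one letter, giving (8)!/(4!) = 1680.
Hence 7560 − 1680 = 5880.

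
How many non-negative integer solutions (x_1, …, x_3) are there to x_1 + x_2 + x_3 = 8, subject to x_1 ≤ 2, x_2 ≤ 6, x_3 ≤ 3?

9

Without the upper bounds there are C(10,2) = 45 ways to split 8 among 3 variables.
Subtract solutions that violate a single cap (substitute x_i' = x_i − (cap_i+1)): x_1 ≥ 3 gives C(7,2) = 21; x_2 ≥ 7 gives C(3,2) = 3; x_3 ≥ 4 gives C(6,2) = 15. Together 39.
Add back pairs where two caps are both exceeded: 0 + 3 + 0 = 3.
By inclusion–exclusion the count is 45 − 39 + 3 = 9.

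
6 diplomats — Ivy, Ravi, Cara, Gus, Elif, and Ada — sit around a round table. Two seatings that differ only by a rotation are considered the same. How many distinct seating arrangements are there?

120

Fix one person's seat to break rotational symmetry; the remaining 5 people can be arranged in (5)! = 120 ways.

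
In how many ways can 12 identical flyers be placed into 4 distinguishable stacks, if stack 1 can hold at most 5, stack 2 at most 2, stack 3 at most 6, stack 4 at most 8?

106

By stars and bars, unrestricted non-negative solutions to x_1+…+x_4 = 12 number C(12+3,3) = 455.
Subtract solutions that violate a single cap (substitute x_i' = x_i − (cap_i+1)): x_1 ≥ 6 gives C(9,3) = 84; x_2 ≥ 3 gives C(12,3) = 220; x_3 ≥ 7 gives C(8,3) = 56; x_4 ≥ 9 gives C(6,3) = 20. Together 380.
Add back pairs where two caps are both exceeded: 20 + 0 + 0 + 10 + 1 + 0 = 31.
By inclusion–exclusion the count is 455 − 380 + 31 = 106.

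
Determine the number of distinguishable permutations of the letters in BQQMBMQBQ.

1260

Letter multiplicities in BQQMBMQBQ: B×3, M×2, Q×4.
The number of distinct arrangements is 9!/(4!·3!·2!) = 362880/288 = 1260.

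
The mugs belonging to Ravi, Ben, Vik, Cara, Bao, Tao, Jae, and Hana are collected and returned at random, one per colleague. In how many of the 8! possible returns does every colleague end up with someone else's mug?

14833

Let Aᵢ be the assignments in which colleague i gets their own mug. We want the size of the complement of A₁∪…∪A_8.
By inclusion–exclusion this is Σ_{j=0}^{8} (−1)^j C(8,j)·(8−j)!.
Computing: 40320 − 40320 + 20160 − 6720 + 1680 − 336 + 56 − 8 + 1 = 14833.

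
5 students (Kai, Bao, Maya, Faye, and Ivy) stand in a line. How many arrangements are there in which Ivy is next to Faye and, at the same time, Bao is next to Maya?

24

Treat {Ivy,Faye} as one block (2 orders) and {Bao,Maya} as another (2 orders).
That leaves 3 units to arrange: 2 × 2 × 3! = 4 × 6 = 24.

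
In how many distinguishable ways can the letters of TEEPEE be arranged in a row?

TEEPEE has 6 letters with E appearing 4 times.
Dividing 6! = 720 by 4! = 24 for the repeated letters gives 30.

30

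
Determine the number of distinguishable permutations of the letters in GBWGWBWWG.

1260

The 9 letters of GBWGWBWWG have repeats: B appearing twice, G appearing 3 times, and W appearing 4 times.
The number of distinct arrangements is 9!/(4!·3!·2!) = 362880/288 = 1260.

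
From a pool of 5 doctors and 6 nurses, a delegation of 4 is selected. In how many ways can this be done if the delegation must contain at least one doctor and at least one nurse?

Unrestricted: C(11,4) = 330 ways to pick any 4 of the 11.
Subtract selections that omit an entire group: no doctors → C(6,4) = 15; no nurses → C(5,4) = 5.
Both groups omitted at once is impossible, so 330 − 20 = 310.

310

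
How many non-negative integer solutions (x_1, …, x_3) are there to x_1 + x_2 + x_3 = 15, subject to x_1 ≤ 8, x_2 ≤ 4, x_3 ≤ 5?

By stars and bars, unrestricted non-negative solutions to x_1+…+x_3 = 15 number C(15+2,2) = 136.
Subtract solutions that violate a single cap (substitute x_i' = x_i − (cap_i+1)): x_1 ≥ 9 gives C(8,2) = 28; x_2 ≥ 5 gives C(12,2) = 66; x_3 ≥ 6 gives C(11,2) = 55. Together 149.
Add back pairs where two caps are both exceeded: 3 + 1 + 15 = 19.
By inclusion–exclusion the count is 136 − 149 + 19 = 6.

6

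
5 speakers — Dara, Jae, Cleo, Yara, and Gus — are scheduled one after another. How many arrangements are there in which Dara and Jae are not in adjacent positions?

72

There are 5! = 120 arrangements in all. If Dara and Jae are adjacent, merging them into one block gives 2·(4)! = 48 arrangements.
Complementary counting: 120 − 48 = 72.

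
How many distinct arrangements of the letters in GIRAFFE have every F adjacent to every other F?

720

Treat the 2 copies of F as a single block. The multiset to arrange is then {FF, A, E, G, I, R}, 6 items in all.
All 6 items are distinct, so there are (6)! = 720 arrangements.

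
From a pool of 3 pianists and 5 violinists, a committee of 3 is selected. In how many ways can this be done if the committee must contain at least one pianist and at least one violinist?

45

Unrestricted: C(8,3) = 56 ways to pick any 3 of the 8.
Subtract selections that omit an entire group: no pianists → C(5,3) = 10; no violinists → C(3,3) = 1.
Both groups omitted at once is impossible, so 56 − 11 = 45.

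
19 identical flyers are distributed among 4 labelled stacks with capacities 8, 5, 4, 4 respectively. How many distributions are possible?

By stars and bars, unrestricted non-negative solutions to x_1+…+x_4 = 19 number C(19+3,3) = 1540.
Subtract solutions that violate a single cap (substitute x_i' = x_i − (cap_i+1)): x_1 ≥ 9 gives C(13,3) = 286; x_2 ≥ 6 gives C(16,3) = 560; x_3 ≥ 5 gives C(17,3) = 680; x_4 ≥ 5 gives C(17,3) = 680. Together 2206.
Add back pairs where two caps are both exceeded: 35 + 56 + 56 + 165 + 165 + 220 = 697.
Subtract triples: 0 + 0 + 1 + 20 = 21.
By inclusion–exclusion the count is 1540 − 2206 + 697 − 21 = 10.

10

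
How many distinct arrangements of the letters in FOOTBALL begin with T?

With the first slot taken by T, it remains to arrange the other 7 letters (FOOBALL).
Those 7 letters have L appearing twice and O appearing twice, giving (7)!/(2!·2!) = 1260.

1260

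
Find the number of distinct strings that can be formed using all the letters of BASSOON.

The 7 letters of BASSOON have repeats: O appearing twice and S appearing twice.
So there are 7! / (2!·2!) = 1260 distinguishable arrangements.

1260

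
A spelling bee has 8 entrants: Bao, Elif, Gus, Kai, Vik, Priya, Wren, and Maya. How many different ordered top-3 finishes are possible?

336

This is an ordered selection of 3 from 8: P(8,3).
That gives 8 × 7 × 6 = 336.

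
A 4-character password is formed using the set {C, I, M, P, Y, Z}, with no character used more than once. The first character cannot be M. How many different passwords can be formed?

300

The first character has 6−1 = 5 choices (anything except M).
The remaining 3 characters are filled from the other 5 symbols without repetition: 5 × 4 × 3 = 60.
Total: 5 × 60 = 300.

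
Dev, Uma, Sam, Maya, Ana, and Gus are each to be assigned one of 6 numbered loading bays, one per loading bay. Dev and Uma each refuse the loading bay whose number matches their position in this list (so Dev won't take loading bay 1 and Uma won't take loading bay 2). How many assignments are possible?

Let Aᵢ (for i ∈ {1, 2}) be the placements that put person i in their forbidden loading bay. Any j of these fix j positions, leaving (6−j)! ways to fill the rest, and there are C(2,j) ways to pick which j.
By inclusion–exclusion, the number of valid placements is Σ_{j=0}^{2} (−1)^j C(2,j)·(6−j)!.
Computing: 720 − 240 + 24 = 504.

504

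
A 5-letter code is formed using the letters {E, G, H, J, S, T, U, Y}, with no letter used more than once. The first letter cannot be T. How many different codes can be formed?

5880

The first letter has 8−1 = 7 choices (anything except T).
The remaining 4 letters are filled from the other 7 symbols without repetition: 7 × 6 × 5 × 4 = 840.
Total: 7 × 840 = 5880.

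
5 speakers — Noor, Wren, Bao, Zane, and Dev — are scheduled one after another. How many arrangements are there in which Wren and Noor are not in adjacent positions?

There are 5! = 120 arrangements in all. If Wren and Noor are adjacent, merging them into one block gives 2·(4)! = 48 arrangements.
Complementary counting: 120 − 48 = 72.

72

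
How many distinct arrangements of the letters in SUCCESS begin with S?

180

Fix S in the first position and arrange the remaining 6 letters.
Those 6 letters have C appearing twice and S appearing twice, giving (6)!/(2!·2!) = 180.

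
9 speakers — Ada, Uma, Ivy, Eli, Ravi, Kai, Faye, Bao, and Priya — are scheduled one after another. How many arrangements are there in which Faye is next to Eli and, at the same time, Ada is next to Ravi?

20160

Treat {Faye,Eli} as one block (2 orders) and {Ada,Ravi} as another (2 orders).
That leaves 7 units to arrange: 2 × 2 × 7! = 4 × 5040 = 20160.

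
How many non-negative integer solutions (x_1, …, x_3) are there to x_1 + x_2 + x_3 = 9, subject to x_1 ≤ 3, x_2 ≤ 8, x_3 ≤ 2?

Ignoring the caps, the number of non-negative solutions to x_1+…+x_3 = 9 is C(11,2) = 55.
Subtract solutions that violate a single cap (substitute x_i' = x_i − (cap_i+1)): x_1 ≥ 4 gives C(7,2) = 21; x_2 ≥ 9 gives C(2,2) = 1; x_3 ≥ 3 gives C(8,2) = 28. Together 50.
Add back pairs where two caps are both exceeded: 0 + 6 + 0 = 6.
By inclusion–exclusion the count is 55 − 50 + 6 = 11.

11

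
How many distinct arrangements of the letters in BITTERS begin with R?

Fix R in the first position and arrange the remaining 6 letters.
Those 6 letters have T appearing twice, giving (6)!/(2!) = 360.

360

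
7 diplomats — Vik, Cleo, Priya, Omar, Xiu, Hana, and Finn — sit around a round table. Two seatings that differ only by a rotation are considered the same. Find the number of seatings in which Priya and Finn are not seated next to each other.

All circular seatings of 7 people number (6)! = 720.
Seatings with Priya beside Finn: treat them as a block with 2 internal orders, giving 2 × (5)! = 240.
Subtracting, 720 − 240 = 480.

480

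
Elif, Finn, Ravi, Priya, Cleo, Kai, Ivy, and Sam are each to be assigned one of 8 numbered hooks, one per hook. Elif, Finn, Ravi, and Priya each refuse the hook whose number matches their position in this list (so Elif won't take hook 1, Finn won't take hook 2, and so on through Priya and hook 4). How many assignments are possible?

Let Aᵢ (for 1 ≤ i ≤ 4) be the placements that put person i in their forbidden hook. Any j of these fix j positions, leaving (8−j)! ways to fill the rest, and there are C(4,j) ways to pick which j.
By inclusion–exclusion, the number of valid placements is Σ_{j=0}^{4} (−1)^j C(4,j)·(8−j)!.
Computing: 40320 − 20160 + 4320 − 480 + 24 = 24024.

24024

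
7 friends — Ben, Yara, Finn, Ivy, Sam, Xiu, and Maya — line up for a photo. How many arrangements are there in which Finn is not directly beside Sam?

3600

Of the 7! = 5040 arrangements, those with Finn and Sam adjacent number 2 × 6! = 1440 (treat the pair as a block with 2 internal orders).
Complementary counting: 5040 − 1440 = 3600.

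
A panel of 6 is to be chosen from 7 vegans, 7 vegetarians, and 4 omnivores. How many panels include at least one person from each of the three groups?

Total 6-person selections from all 18: C(18,6) = 18564.
Subtract selections that omit an entire group: no vegans → C(11,6) = 462; no vegetarians → C(11,6) = 462; no omnivores → C(14,6) = 3003.
Add back selections omitting two groups (i.e. drawn from a single group): C(7,6) + C(7,6) + C(4,6) = 14.
By inclusion–exclusion: 18564 − 3927 + 14 = 14651.

14651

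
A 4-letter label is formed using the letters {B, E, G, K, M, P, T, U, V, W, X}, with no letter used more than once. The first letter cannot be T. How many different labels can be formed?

7200

The first letter has 11−1 = 10 choices (anything except T).
The remaining 3 letters are filled from the other 10 symbols without repetition: 10 × 9 × 8 = 720.
Total: 10 × 720 = 7200.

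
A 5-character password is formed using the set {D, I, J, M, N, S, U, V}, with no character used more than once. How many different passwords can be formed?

Choose and order 5 of the 8 symbols: the first character has 8 options, the next 7, and so on down to 4.
That product is 8 × 7 × 6 × 5 × 4 = 6720.

6720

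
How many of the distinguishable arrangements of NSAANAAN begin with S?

35

Fix S in the first position and arrange the remaining 7 letters.
Those 7 letters have A appearing 4 times and N appearing 3 times, giving (7)!/(4!·3!) = 35.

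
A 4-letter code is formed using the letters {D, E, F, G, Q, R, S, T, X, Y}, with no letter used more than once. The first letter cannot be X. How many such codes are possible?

The first letter has 10−1 = 9 choices (anything except X).
The remaining 3 letters are filled from the other 9 symbols without repetition: 9 × 8 × 7 = 504.
Total: 9 × 504 = 4536.

4536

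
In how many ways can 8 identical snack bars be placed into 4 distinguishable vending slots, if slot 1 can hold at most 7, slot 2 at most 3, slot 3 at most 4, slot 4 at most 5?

99

Ignoring the caps, the number of non-negative solutions to x_1+…+x_4 = 8 is C(11,3) = 165.
Subtract solutions that violate a single cap (substitute x_i' = x_i − (cap_i+1)): x_1 ≥ 8 gives C(3,3) = 1; x_2 ≥ 4 gives C(7,3) = 35; x_3 ≥ 5 gives C(6,3) = 20; x_4 ≥ 6 gives C(5,3) = 10. Together 66.
No two caps can be exceeded simultaneously, so the pair terms are all 0.
By inclusion–exclusion the count is 165 − 66 + 0 = 99.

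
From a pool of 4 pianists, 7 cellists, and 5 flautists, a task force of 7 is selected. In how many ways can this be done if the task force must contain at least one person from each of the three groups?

10283

With no constraint there are C(16,7) = 11440 possible selections.
Selections missing a whole group: no pianists → C(12,7) = 792; no cellists → C(9,7) = 36; no flautists → C(11,7) = 330.
Add back selections omitting two groups (i.e. drawn from a single group): C(4,7) + C(7,7) + C(5,7) = 1.
By inclusion–exclusion: 11440 − 1158 + 1 = 10283.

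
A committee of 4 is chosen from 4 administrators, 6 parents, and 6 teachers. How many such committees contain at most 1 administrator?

Split by how many administrators are chosen (0 through 1).
Sum: C(4,0)·C(12,4) + C(4,1)·C(12,3) = 495 + 880 = 1375.

1375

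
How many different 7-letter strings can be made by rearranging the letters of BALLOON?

BALLOON has 7 letters with L appearing twice and O appearing twice.
So there are 7! / (2!·2!) = 1260 distinguishable arrangements.

1260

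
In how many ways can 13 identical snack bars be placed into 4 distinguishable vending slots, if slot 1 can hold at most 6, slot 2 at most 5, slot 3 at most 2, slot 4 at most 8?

95

Without the upper bounds there are C(16,3) = 560 ways to split 13 among 4 vending slots.
Subtract solutions that violate a single cap (substitute x_i' = x_i − (cap_i+1)): x_1 ≥ 7 gives C(9,3) = 84; x_2 ≥ 6 gives C(10,3) = 120; x_3 ≥ 3 gives C(13,3) = 286; x_4 ≥ 9 gives C(7,3) = 35. Together 525.
Add back pairs where two caps are both exceeded: 1 + 20 + 0 + 35 + 0 + 4 = 60.
By inclusion–exclusion the count is 560 − 525 + 60 = 95.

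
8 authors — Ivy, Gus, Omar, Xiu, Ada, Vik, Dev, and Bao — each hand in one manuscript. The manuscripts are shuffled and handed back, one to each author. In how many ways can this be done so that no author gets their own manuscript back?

This is the derangement count D_8: permutations of 8 items with no fixed point.
By inclusion–exclusion this is Σ_{j=0}^{8} (−1)^j C(8,j)·(8−j)!.
Computing: 40320 − 40320 + 20160 − 6720 + 1680 − 336 + 56 − 8 + 1 = 14833.

14833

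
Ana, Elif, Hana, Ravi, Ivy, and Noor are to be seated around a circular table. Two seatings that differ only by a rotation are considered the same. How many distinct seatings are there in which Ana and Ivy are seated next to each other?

Glue Ana and Ivy into a block (2 internal orders). Seating 5 units around a circle gives (4)! arrangements.
So 2 × (4)! = 2 × 24 = 48.

48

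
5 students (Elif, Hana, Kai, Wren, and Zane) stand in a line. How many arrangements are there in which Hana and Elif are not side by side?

72

There are 5! = 120 arrangements in all. If Hana and Elif are adjacent, merging them into one block gives 2·(4)! = 48 arrangements.
Complementary counting: 120 − 48 = 72.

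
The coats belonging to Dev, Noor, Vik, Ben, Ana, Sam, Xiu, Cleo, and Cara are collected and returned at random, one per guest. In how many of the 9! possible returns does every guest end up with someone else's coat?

133496

This is the derangement count D_9: permutations of 9 items with no fixed point.
By inclusion–exclusion this is Σ_{j=0}^{9} (−1)^j C(9,j)·(9−j)!.
Computing: 362880 − 362880 + 181440 − 60480 + 15120 − 3024 + 504 − 72 + 9 − 1 = 133496.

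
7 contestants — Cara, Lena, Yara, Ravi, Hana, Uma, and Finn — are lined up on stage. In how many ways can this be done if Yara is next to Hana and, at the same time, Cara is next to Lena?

480

Treat {Yara,Hana} as one block (2 orders) and {Cara,Lena} as another (2 orders).
That leaves 5 units to arrange: 2 × 2 × 5! = 4 × 120 = 480.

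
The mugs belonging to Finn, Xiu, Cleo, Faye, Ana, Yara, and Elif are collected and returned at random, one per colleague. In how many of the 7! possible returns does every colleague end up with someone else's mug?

Count assignments avoiding every fixed point. For any j of the 7 colleagues fixed to their own mug, the other 7−j can be arranged in (7−j)! ways.
By inclusion–exclusion this is Σ_{j=0}^{7} (−1)^j C(7,j)·(7−j)!.
Computing: 5040 − 5040 + 2520 − 840 + 210 − 42 + 7 − 1 = 1854.

1854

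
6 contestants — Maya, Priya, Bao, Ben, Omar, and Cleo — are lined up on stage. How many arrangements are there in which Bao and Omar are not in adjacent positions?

Of the 6! = 720 arrangements, those with Bao and Omar adjacent number 2 × 5! = 240 (treat the pair as a block with 2 internal orders).
Complementary counting: 720 − 240 = 480.

480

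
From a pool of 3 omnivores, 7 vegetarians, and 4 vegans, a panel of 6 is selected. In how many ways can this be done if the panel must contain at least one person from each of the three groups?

2331

Total 6-person selections from all 14: C(14,6) = 3003.
Selections missing a whole group: no omnivores → C(11,6) = 462; no vegetarians → C(7,6) = 7; no vegans → C(10,6) = 210.
Add back selections omitting two groups (i.e. drawn from a single group): C(3,6) + C(7,6) + C(4,6) = 7.
By inclusion–exclusion: 3003 − 679 + 7 = 2331.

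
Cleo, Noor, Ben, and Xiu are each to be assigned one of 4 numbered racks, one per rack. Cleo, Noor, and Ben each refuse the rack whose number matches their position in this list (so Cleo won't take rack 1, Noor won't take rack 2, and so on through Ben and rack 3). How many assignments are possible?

11

Let Aᵢ (for i ∈ {1, 2, 3}) be the placements that put person i in their forbidden rack. Any j of these fix j positions, leaving (4−j)! ways to fill the rest, and there are C(3,j) ways to pick which j.
By inclusion–exclusion, the number of valid placements is Σ_{j=0}^{3} (−1)^j C(3,j)·(4−j)!.
Computing: 24 − 18 + 6 − 1 = 11.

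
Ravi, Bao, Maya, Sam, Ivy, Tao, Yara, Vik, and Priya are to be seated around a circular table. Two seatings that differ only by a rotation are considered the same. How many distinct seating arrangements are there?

Around a circle, 9 distinct people have 9!/9 = (8)! = 40320 rotationally distinct seatings.

40320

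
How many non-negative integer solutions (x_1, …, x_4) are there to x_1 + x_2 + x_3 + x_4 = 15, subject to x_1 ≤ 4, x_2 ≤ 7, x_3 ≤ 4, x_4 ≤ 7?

Without the upper bounds there are C(18,3) = 816 ways to split 15 among 4 variables.
Subtract solutions that violate a single cap (substitute x_i' = x_i − (cap_i+1)): x_1 ≥ 5 gives C(13,3) = 286; x_2 ≥ 8 gives C(10,3) = 120; x_3 ≥ 5 gives C(13,3) = 286; x_4 ≥ 8 gives C(10,3) = 120. Together 812.
Add back pairs where two caps are both exceeded: 10 + 56 + 10 + 10 + 0 + 10 = 96.
By inclusion–exclusion the count is 816 − 812 + 96 = 100.

100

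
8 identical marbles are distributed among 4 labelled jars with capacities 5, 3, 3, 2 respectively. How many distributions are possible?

Ignoring the caps, the number of non-negative solutions to x_1+…+x_4 = 8 is C(11,3) = 165.
Subtract solutions that violate a single cap (substitute x_i' = x_i − (cap_i+1)): x_1 ≥ 6 gives C(5,3) = 10; x_2 ≥ 4 gives C(7,3) = 35; x_3 ≥ 4 gives C(7,3) = 35; x_4 ≥ 3 gives C(8,3) = 56. Together 136.
Add back pairs where two caps are both exceeded: 0 + 0 + 0 + 1 + 4 + 4 = 9.
By inclusion–exclusion the count is 165 − 136 + 9 = 38.

38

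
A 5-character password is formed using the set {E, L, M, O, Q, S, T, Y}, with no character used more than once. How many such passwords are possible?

Choose and order 5 of the 8 symbols: the first character has 8 options, the next 7, and so on down to 4.
That product is 8 × 7 × 6 × 5 × 4 = 6720.

6720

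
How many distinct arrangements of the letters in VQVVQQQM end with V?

With the last slot taken by V, it remains to arrange the other 7 letters (QVVQQQM).
Those 7 letters have Q appearing 4 times and V appearing twice, giving (7)!/(4!·2!) = 105.

105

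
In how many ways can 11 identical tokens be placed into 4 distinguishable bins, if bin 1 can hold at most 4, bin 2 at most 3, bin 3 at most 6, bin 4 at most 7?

116

Ignoring the caps, the number of non-negative solutions to x_1+…+x_4 = 11 is C(14,3) = 364.
Subtract solutions that violate a single cap (substitute x_i' = x_i − (cap_i+1)): x_1 ≥ 5 gives C(9,3) = 84; x_2 ≥ 4 gives C(10,3) = 120; x_3 ≥ 7 gives C(7,3) = 35; x_4 ≥ 8 gives C(6,3) = 20. Together 259.
Add back pairs where two caps are both exceeded: 10 + 0 + 0 + 1 + 0 + 0 = 11.
By inclusion–exclusion the count is 364 − 259 + 11 = 116.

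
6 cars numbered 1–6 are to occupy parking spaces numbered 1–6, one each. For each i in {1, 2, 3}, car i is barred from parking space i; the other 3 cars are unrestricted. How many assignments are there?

Let Aᵢ (for i ∈ {1, 2, 3}) be the placements that put car i in its forbidden parking space. Any j of these fix j positions, leaving (6−j)! ways to fill the rest, and there are C(3,j) ways to pick which j.
By inclusion–exclusion, the number of valid placements is Σ_{j=0}^{3} (−1)^j C(3,j)·(6−j)!.
Computing: 720 − 360 + 72 − 6 = 426.

426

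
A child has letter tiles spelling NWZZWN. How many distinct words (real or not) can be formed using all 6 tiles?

90

Letter multiplicities in NWZZWN: N×2, W×2, Z×2.
The number of distinct arrangements is 6!/(2!·2!·2!) = 720/8 = 90.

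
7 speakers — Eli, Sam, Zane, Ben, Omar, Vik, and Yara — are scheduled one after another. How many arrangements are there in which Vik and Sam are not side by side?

3600

There are 7! = 5040 arrangements in all. If Vik and Sam are adjacent, merging them into one block gives 2·(6)! = 1440 arrangements.
So 5040 − 1440 = 3600 arrangements keep them apart.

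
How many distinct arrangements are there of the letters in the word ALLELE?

ALLELE has 6 letters with E appearing twice and L appearing 3 times.
So there are 6! / (3!·2!) = 60 distinguishable arrangements.

60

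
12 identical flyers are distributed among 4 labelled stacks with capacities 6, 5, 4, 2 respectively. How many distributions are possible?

45

By stars and bars, unrestricted non-negative solutions to x_1+…+x_4 = 12 number C(12+3,3) = 455.
Subtract solutions that violate a single cap (substitute x_i' = x_i − (cap_i+1)): x_1 ≥ 7 gives C(8,3) = 56; x_2 ≥ 6 gives C(9,3) = 84; x_3 ≥ 5 gives C(10,3) = 120; x_4 ≥ 3 gives C(12,3) = 220. Together 480.
Add back pairs where two caps are both exceeded: 0 + 1 + 10 + 4 + 20 + 35 = 70.
By inclusion–exclusion the count is 455 − 480 + 70 = 45.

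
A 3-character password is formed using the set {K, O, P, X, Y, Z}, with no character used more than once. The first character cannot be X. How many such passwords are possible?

The first character has 6−1 = 5 choices (anything except X).
The remaining 2 characters are filled from the other 5 symbols without repetition: 5 × 4 = 20.
Total: 5 × 20 = 100.

100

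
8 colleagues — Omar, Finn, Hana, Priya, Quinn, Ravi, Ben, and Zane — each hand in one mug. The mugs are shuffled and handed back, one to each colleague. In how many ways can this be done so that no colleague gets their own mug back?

14833

Count assignments avoiding every fixed point. For any j of the 8 colleagues fixed to their own mug, the other 8−j can be arranged in (8−j)! ways.
By inclusion–exclusion this is Σ_{j=0}^{8} (−1)^j C(8,j)·(8−j)!.
Computing: 40320 − 40320 + 20160 − 6720 + 1680 − 336 + 56 − 8 + 1 = 14833.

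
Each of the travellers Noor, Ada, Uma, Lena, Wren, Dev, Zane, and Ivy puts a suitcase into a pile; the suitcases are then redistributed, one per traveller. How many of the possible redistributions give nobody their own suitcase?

14833

Count assignments avoiding every fixed point. For any j of the 8 travellers fixed to their own suitcase, the other 8−j can be arranged in (8−j)! ways.
By inclusion–exclusion this is Σ_{j=0}^{8} (−1)^j C(8,j)·(8−j)!.
Computing: 40320 − 40320 + 20160 − 6720 + 1680 − 336 + 56 − 8 + 1 = 14833.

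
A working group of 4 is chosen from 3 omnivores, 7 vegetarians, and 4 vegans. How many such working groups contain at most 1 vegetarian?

Split by how many vegetarians are chosen (0 through 1).
Sum: C(7,0)·C(7,4) + C(7,1)·C(7,3) = 35 + 245 = 280.

280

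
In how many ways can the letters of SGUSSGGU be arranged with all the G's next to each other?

60

Treat the 3 copies of G as a single block. The multiset to arrange is then {GGG, S, S, S, U, U}, 6 items in all.
That gives (6)!/(3!·2!) = 60 arrangements.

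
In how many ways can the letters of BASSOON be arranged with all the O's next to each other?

Treat the 2 copies of O as a single block. The multiset to arrange is then {OO, A, B, N, S, S}, 6 items in all.
That gives (6)!/(2!) = 360 arrangements.

360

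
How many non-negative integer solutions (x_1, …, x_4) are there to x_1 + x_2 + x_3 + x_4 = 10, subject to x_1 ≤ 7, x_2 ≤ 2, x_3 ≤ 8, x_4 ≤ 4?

By stars and bars, unrestricted non-negative solutions to x_1+…+x_4 = 10 number C(10+3,3) = 286.
Subtract solutions that violate a single cap (substitute x_i' = x_i − (cap_i+1)): x_1 ≥ 8 gives C(5,3) = 10; x_2 ≥ 3 gives C(10,3) = 120; x_3 ≥ 9 gives C(4,3) = 4; x_4 ≥ 5 gives C(8,3) = 56. Together 190.
Add back pairs where two caps are both exceeded: 0 + 0 + 0 + 0 + 10 + 0 = 10.
By inclusion–exclusion the count is 286 − 190 + 10 = 106.

106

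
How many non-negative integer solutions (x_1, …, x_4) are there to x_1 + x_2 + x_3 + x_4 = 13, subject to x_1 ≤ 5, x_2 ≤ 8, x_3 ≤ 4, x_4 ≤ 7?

Without the upper bounds there are C(16,3) = 560 ways to split 13 among 4 variables.
Subtract solutions that violate a single cap (substitute x_i' = x_i − (cap_i+1)): x_1 ≥ 6 gives C(10,3) = 120; x_2 ≥ 9 gives C(7,3) = 35; x_3 ≥ 5 gives C(11,3) = 165; x_4 ≥ 8 gives C(8,3) = 56. Together 376.
Add back pairs where two caps are both exceeded: 0 + 10 + 0 + 0 + 0 + 1 = 11.
By inclusion–exclusion the count is 560 − 376 + 11 = 195.

195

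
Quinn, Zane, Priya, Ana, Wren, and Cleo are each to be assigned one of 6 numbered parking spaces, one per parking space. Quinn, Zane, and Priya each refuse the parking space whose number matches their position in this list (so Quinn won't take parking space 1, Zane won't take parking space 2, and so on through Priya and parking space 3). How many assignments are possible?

426

Let Aᵢ (for i ∈ {1, 2, 3}) be the placements that put person i in their forbidden parking space. Any j of these fix j positions, leaving (6−j)! ways to fill the rest, and there are C(3,j) ways to pick which j.
By inclusion–exclusion, the number of valid placements is Σ_{j=0}^{3} (−1)^j C(3,j)·(6−j)!.
Computing: 720 − 360 + 72 − 6 = 426.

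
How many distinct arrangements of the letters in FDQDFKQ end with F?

Fix F in the last position and arrange the remaining 6 letters.
Those 6 letters have D appearing twice and Q appearing twice, giving (6)!/(2!·2!) = 180.

180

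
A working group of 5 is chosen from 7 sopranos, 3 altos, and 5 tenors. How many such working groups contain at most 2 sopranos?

Split by how many sopranos are chosen (0 through 2).
Sum: C(7,0)·C(8,5) + C(7,1)·C(8,4) + C(7,2)·C(8,3) = 56 + 490 + 1176 = 1722.

1722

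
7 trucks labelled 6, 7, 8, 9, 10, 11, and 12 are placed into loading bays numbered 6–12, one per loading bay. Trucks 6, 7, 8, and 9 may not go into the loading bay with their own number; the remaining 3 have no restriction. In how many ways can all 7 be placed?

2790

Let Aᵢ (for 6 ≤ i ≤ 9) be the placements that put truck i in its forbidden loading bay. Any j of these fix j positions, leaving (7−j)! ways to fill the rest, and there are C(4,j) ways to pick which j.
By inclusion–exclusion, the number of valid placements is Σ_{j=0}^{4} (−1)^j C(4,j)·(7−j)!.
Computing: 5040 − 2880 + 720 − 96 + 6 = 2790.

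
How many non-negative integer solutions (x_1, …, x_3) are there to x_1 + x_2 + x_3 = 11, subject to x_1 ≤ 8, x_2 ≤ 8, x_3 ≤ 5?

45

Without the upper bounds there are C(13,2) = 78 ways to split 11 among 3 variables.
Subtract solutions that violate a single cap (substitute x_i' = x_i − (cap_i+1)): x_1 ≥ 9 gives C(4,2) = 6; x_2 ≥ 9 gives C(4,2) = 6; x_3 ≥ 6 gives C(7,2) = 21. Together 33.
No two caps can be exceeded simultaneously, so the pair terms are all 0.
By inclusion–exclusion the count is 78 − 33 + 0 = 45.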